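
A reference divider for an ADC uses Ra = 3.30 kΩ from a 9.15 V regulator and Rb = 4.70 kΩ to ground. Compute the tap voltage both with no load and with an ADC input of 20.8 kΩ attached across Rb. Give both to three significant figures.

Open-circuit: V = 9.15 × 4.70/(3.30 + 4.70) = 5.38 V.
With the load, Rb becomes Rb‖R_L = 3.834 kΩ, so V = 9.15 × 3.834/7.134 = 4.92 V.

Unloaded: 5.38 V; loaded: 4.92 V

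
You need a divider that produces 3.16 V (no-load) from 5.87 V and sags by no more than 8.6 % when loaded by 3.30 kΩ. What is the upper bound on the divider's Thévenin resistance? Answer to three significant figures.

R_th ≤ 311 Ω

Loading drop = R_th/(R_th + R_L) ≤ 0.0860, so R_th ≤ R_L · ε/(1−ε) = 3.30 kΩ × 0.0860/0.9140 = 311 Ω.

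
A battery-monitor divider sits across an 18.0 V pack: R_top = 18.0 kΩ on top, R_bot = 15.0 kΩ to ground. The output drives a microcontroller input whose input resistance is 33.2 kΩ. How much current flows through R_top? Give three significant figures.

R_bot‖R_L = 10.33 kΩ, so the source sees R_top + R_bot‖R_L = 28.33 kΩ.
I = 18.0 V / 28.33 kΩ = 0.635 mA.

I ≈ 0.635 mA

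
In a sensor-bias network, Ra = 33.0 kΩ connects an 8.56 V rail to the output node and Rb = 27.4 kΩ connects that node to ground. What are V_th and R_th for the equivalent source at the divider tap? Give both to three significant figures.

V_th is the open-circuit tap voltage: 8.56 × 27.4/(33.0 + 27.4) = 3.88 V.
With the supply zeroed, Ra and Rb appear in parallel from the tap: R_th = Ra‖Rb = (33.0 × 27.4)/60.40 = 15.0 kΩ.

V_th = 3.88 V, R_th = 15.0 kΩ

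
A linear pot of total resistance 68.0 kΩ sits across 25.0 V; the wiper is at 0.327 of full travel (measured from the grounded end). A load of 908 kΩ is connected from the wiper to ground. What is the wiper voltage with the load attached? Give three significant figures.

V ≈ 8.04 V

The wiper splits the pot into (1−α)R = 45.76 kΩ above and αR = 22.24 kΩ below.
Lower section ‖ load = 21.70 kΩ.
V_wiper = 25.0 × 21.70/(45.76 + 21.70) = 8.04 V.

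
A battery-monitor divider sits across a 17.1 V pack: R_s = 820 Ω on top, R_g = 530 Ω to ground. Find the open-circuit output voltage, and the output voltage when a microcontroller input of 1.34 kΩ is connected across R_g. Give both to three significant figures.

Open-circuit: V = 17.1 × 530/(820 + 530) = 6.71 V.
With the load, R_g becomes R_g‖R_L = 379.8 Ω, so V = 17.1 × 379.8/1200 = 5.41 V.

Unloaded: 6.71 V; loaded: 5.41 V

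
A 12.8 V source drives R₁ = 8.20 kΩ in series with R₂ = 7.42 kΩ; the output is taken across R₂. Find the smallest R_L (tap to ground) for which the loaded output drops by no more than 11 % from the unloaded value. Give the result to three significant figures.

R_L(min) ≈ 31.5 kΩ

Output resistance R_th = R₁‖R₂ = (8.20 × 7.42)/15.62 = 3.895 kΩ.
The fractional drop is R_th/(R_th + R_L); requiring this ≤ 0.110 gives R_L ≥ R_th(1/0.110 − 1) = 3.895 × 8.091 = 31.5 kΩ.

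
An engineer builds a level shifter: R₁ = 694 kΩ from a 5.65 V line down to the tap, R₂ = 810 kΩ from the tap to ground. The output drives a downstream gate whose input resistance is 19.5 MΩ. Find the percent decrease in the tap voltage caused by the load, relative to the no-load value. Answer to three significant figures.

The divider's output (Thévenin) resistance is R₁‖R₂ = 373.8 kΩ.
Fractional drop under load = R_th/(R_th + R_L) = 373.8 / (373.8 + 19500) = 0.01881.
So the output falls by 1.88 %.

1.88 %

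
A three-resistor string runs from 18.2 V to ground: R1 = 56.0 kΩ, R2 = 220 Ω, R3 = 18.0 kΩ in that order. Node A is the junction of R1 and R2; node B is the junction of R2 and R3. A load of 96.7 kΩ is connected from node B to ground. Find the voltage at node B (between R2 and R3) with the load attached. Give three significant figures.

V ≈ 3.87 V

At node B, R3 is in parallel with the load: R3‖R_L = 15180 Ω.
Below node A the resistance is R2 + (R3‖R_L) = 15400 Ω, so V_A = 18.2 × 15400/71400 = 3.925 V.
Then V_B = V_A × (R3‖R_L)/(R2 + R3‖R_L) = 3.925 × 15180/15400 = 3.87 V.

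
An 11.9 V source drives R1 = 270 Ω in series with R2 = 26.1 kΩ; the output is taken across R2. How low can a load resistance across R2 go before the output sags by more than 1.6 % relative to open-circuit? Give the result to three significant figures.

Output resistance R_th = R1‖R2 = (270 × 26100)/26370 = 267.2 Ω.
The fractional drop is R_th/(R_th + R_L); requiring this ≤ 0.0160 gives R_L ≥ R_th(1/0.0160 − 1) = 267.2 × 61.50 = 16.4 kΩ.

R_L(min) ≈ 16.4 kΩ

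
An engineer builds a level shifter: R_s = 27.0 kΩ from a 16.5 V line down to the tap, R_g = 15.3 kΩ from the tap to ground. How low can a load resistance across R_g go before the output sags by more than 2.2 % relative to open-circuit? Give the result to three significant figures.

Output resistance R_th = R_s‖R_g = (27.0 × 15.3)/42.30 = 9.766 kΩ.
The fractional drop is R_th/(R_th + R_L); requiring this ≤ 0.0220 gives R_L ≥ R_th(1/0.0220 − 1) = 9.766 × 44.45 = 434 kΩ.

R_L(min) ≈ 434 kΩ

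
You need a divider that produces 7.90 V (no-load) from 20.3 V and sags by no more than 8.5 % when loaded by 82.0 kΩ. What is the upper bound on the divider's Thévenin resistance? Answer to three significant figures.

R_th ≤ 7.62 kΩ

Loading drop = R_th/(R_th + R_L) ≤ 0.0850, so R_th ≤ R_L · ε/(1−ε) = 82.0 kΩ × 0.0850/0.9150 = 7.62 kΩ.
(Any R1, R2 with R2/(R1+R2) = 0.389 and R1‖R2 ≤ 7.62 kΩ will meet the spec.)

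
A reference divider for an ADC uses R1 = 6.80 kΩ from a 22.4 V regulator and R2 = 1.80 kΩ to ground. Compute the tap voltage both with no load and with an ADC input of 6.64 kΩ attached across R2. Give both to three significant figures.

Unloaded: 4.69 V; loaded: 3.86 V

Open-circuit: V = 22.4 × 1.80/(6.80 + 1.80) = 4.69 V.
With the load, R2 becomes R2‖R_L = 1.416 kΩ, so V = 22.4 × 1.416/8.216 = 3.86 V.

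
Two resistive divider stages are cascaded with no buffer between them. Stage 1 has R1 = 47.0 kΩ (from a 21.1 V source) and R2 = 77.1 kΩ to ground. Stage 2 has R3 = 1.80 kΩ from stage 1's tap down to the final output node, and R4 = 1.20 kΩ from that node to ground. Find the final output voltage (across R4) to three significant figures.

V_out ≈ 0.489 V

Stage 2 presents R3+R4 = 3.000 kΩ as a load on stage 1's tap.
Stage 1's lower leg becomes R2‖(R3+R4) = 2.888 kΩ, so V_mid = 21.1 × 2.888/49.89 = 1.221 V.
Stage 2 is itself unloaded: V_out = V_mid × R4/(R3+R4) = 1.221 × 1.20/3.000 = 0.489 V.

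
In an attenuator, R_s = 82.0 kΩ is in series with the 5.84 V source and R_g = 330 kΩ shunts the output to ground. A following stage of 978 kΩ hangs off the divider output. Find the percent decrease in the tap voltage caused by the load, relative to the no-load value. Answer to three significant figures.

6.29 %

The divider's output (Thévenin) resistance is R_s‖R_g = 65.68 kΩ.
Fractional drop under load = R_th/(R_th + R_L) = 65.68 / (65.68 + 978) = 0.06293.
So the output falls by 6.29 %.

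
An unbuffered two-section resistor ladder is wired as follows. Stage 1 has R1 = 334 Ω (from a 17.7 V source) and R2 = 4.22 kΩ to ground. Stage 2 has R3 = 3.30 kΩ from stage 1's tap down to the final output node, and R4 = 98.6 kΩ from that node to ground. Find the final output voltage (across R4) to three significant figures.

V_out ≈ 15.8 V

Stage 2 presents R3+R4 = 101900 Ω as a load on stage 1's tap.
Stage 1's lower leg becomes R2‖(R3+R4) = 4052 Ω, so V_mid = 17.7 × 4052/4386 = 16.35 V.
Stage 2 is itself unloaded: V_out = V_mid × R4/(R3+R4) = 16.35 × 98600/101900 = 15.8 V.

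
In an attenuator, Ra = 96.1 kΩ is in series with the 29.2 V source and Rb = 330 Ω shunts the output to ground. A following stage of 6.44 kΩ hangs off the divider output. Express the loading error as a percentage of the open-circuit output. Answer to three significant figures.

The divider's output (Thévenin) resistance is Ra‖Rb = 328.9 Ω.
Fractional drop under load = R_th/(R_th + R_L) = 328.9 / (328.9 + 6440) = 0.04859.
So the output falls by 4.86 %.

4.86 %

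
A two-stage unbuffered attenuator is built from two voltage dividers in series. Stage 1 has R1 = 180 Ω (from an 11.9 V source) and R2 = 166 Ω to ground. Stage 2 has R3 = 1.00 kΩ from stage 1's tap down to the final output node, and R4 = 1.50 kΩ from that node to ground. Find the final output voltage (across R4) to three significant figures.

V_out ≈ 3.31 V

Stage 2 presents R3+R4 = 2500 Ω as a load on stage 1's tap.
Stage 1's lower leg becomes R2‖(R3+R4) = 155.7 Ω, so V_mid = 11.9 × 155.7/335.7 = 5.519 V.
Stage 2 is itself unloaded: V_out = V_mid × R4/(R3+R4) = 5.519 × 1500/2500 = 3.31 V.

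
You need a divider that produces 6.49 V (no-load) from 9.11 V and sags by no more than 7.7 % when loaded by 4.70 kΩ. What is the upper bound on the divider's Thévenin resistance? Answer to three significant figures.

Loading drop = R_th/(R_th + R_L) ≤ 0.0770, so R_th ≤ R_L · ε/(1−ε) = 4.70 kΩ × 0.0770/0.9230 = 392 Ω.
(Any R1, R2 with R2/(R1+R2) = 0.712 and R1‖R2 ≤ 392 Ω will meet the spec.)

R_th ≤ 392 Ω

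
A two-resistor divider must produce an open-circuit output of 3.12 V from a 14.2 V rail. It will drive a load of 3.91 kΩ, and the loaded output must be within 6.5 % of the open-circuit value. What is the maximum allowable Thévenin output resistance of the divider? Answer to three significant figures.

R_th ≤ 272 Ω

Loading drop = R_th/(R_th + R_L) ≤ 0.0650, so R_th ≤ R_L · ε/(1−ε) = 3.91 kΩ × 0.0650/0.9350 = 272 Ω.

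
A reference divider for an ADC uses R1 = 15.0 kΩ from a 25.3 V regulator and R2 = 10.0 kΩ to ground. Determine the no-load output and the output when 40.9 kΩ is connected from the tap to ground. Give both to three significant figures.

Unloaded: 10.1 V; loaded: 8.83 V

Open-circuit: V = 25.3 × 10.0/(15.0 + 10.0) = 10.1 V.
With the load, R2 becomes R2‖R_L = 8.035 kΩ, so V = 25.3 × 8.035/23.04 = 8.83 V.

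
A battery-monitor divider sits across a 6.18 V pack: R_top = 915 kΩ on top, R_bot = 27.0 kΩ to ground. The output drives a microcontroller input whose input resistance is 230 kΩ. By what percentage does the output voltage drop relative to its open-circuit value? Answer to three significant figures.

10.2 %

Unloaded V = 6.18 × 27.0/942.0 = 0.17713 V.
Loaded: R_bot‖R_L = 24.16 kΩ, giving V = 6.18 × 24.16/939.2 = 0.15900 V.
Drop = (0.17713 − 0.15900) / 0.17713 = 10.2 %.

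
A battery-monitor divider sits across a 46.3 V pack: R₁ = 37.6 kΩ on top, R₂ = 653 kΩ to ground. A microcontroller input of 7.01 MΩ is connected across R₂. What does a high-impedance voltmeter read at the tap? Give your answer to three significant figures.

The load sits in parallel with R₂: R₂‖R_L = (653 × 7010) / (653 + 7010) = 597.4 kΩ.
V_out = 46.3 × 597.4 / (37.6 + 597.4) = 46.3 × 597.4/635.0 = 43.6 V.
(Unloaded it would have been 43.8 V.)

V_out ≈ 43.6 V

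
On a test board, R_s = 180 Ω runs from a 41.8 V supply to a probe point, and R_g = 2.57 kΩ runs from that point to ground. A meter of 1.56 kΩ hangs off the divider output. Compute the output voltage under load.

V_out ≈ 35.3 V

The load sits in parallel with R_g: R_g‖R_L = (2570 × 1560) / (2570 + 1560) = 970.8 Ω.
V_out = 41.8 × 970.8 / (180 + 970.8) = 41.8 × 970.8/1151 = 35.3 V.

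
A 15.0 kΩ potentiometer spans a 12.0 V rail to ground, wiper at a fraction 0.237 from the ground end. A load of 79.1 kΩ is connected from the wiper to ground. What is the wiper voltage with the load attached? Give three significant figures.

The wiper splits the pot into (1−α)R = 11.45 kΩ above and αR = 3.555 kΩ below.
Lower section ‖ load = 3.402 kΩ.
V_wiper = 12.0 × 3.402/(11.45 + 3.402) = 2.75 V.

V ≈ 2.75 V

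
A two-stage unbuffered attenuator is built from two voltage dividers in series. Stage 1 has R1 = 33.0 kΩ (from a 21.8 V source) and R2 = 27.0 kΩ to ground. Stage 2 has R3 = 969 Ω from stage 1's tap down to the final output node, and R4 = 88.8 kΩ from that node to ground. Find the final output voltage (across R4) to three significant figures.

Stage 2 presents R3+R4 = 89770 Ω as a load on stage 1's tap.
Stage 1's lower leg becomes R2‖(R3+R4) = 20760 Ω, so V_mid = 21.8 × 20760/53760 = 8.418 V.
Stage 2 is itself unloaded: V_out = V_mid × R4/(R3+R4) = 8.418 × 88800/89770 = 8.33 V.

V_out ≈ 8.33 V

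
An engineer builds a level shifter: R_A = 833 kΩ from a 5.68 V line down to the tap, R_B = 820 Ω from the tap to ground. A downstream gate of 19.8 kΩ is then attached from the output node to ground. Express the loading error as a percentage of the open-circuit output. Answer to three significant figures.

The divider's output (Thévenin) resistance is R_A‖R_B = 819.2 Ω.
Fractional drop under load = R_th/(R_th + R_L) = 819.2 / (819.2 + 19800) = 0.03973.
So the output falls by 3.97 %.

3.97 %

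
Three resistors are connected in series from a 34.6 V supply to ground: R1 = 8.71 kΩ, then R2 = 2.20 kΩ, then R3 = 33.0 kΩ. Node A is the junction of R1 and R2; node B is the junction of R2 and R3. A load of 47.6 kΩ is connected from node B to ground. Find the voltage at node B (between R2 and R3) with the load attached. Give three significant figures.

V ≈ 22.2 V

At node B, R3 is in parallel with the load: R3‖R_L = 19.49 kΩ.
Below node A the resistance is R2 + (R3‖R_L) = 21.69 kΩ, so V_A = 34.6 × 21.69/30.40 = 24.69 V.
Then V_B = V_A × (R3‖R_L)/(R2 + R3‖R_L) = 24.69 × 19.49/21.69 = 22.2 V.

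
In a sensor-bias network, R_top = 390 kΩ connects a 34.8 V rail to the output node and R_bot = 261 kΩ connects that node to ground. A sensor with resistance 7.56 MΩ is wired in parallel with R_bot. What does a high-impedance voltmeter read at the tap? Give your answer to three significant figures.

V_out ≈ 13.7 V

The load sits in parallel with R_bot: R_bot‖R_L = (261 × 7560) / (261 + 7560) = 252.3 kΩ.
V_out = 34.8 × 252.3 / (390 + 252.3) = 34.8 × 252.3/642.3 = 13.7 V.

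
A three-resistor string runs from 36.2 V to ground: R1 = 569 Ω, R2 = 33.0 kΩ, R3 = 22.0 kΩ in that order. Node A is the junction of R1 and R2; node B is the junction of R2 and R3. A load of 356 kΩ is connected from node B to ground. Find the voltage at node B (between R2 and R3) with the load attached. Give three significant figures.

At node B, R3 is in parallel with the load: R3‖R_L = 20720 Ω.
Below node A the resistance is R2 + (R3‖R_L) = 53720 Ω, so V_A = 36.2 × 53720/54290 = 35.82 V.
Then V_B = V_A × (R3‖R_L)/(R2 + R3‖R_L) = 35.82 × 20720/53720 = 13.8 V.

V ≈ 13.8 V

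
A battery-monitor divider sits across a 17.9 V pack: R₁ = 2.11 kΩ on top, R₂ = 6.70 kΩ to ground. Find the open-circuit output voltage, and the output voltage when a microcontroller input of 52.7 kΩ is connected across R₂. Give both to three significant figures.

Open-circuit: V = 17.9 × 6.70/(2.11 + 6.70) = 13.6 V.
With the load, R₂ becomes R₂‖R_L = 5.944 kΩ, so V = 17.9 × 5.944/8.054 = 13.2 V.

Unloaded: 13.6 V; loaded: 13.2 V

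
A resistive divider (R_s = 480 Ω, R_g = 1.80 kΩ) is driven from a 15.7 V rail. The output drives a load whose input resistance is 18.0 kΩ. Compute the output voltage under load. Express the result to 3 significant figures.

V_out ≈ 12.1 V

The load sits in parallel with R_g: R_g‖R_L = (1800 × 18000) / (1800 + 18000) = 1636 Ω.
V_out = 15.7 × 1636 / (480 + 1636) = 15.7 × 1636/2116 = 12.1 V.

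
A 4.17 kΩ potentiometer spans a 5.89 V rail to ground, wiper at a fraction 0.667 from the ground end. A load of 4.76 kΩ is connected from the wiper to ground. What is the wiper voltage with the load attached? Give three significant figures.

V ≈ 3.29 V

The wiper splits the pot into (1−α)R = 1.389 kΩ above and αR = 2.781 kΩ below.
Lower section ‖ load = 1.756 kΩ.
V_wiper = 5.89 × 1.756/(1.389 + 1.756) = 3.29 V.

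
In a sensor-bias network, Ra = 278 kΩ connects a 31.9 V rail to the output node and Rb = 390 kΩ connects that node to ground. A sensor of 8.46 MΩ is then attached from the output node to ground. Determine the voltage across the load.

The load sits in parallel with Rb: Rb‖R_L = (390 × 8460) / (390 + 8460) = 372.8 kΩ.
V_out = 31.9 × 372.8 / (278 + 372.8) = 31.9 × 372.8/650.8 = 18.3 V.
(Unloaded it would have been 18.6 V.)

V_out ≈ 18.3 V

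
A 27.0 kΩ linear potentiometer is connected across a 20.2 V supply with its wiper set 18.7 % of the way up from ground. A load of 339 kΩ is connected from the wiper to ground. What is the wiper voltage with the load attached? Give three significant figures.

The wiper splits the pot into (1−α)R = 21.95 kΩ above and αR = 5.049 kΩ below.
Lower section ‖ load = 4.975 kΩ.
V_wiper = 20.2 × 4.975/(21.95 + 4.975) = 3.73 V.

V ≈ 3.73 V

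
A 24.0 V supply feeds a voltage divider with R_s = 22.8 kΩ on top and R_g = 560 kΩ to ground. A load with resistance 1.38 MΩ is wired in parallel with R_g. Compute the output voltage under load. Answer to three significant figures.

The load sits in parallel with R_g: R_g‖R_L = (560 × 1380) / (560 + 1380) = 398.4 kΩ.
V_out = 24.0 × 398.4 / (22.8 + 398.4) = 24.0 × 398.4/421.2 = 22.7 V.
(Unloaded it would have been 23.1 V.)

V_out ≈ 22.7 V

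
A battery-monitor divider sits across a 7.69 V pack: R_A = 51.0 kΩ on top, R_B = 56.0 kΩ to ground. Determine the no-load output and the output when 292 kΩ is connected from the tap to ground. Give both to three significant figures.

Unloaded: 4.02 V; loaded: 3.69 V

Open-circuit: V = 7.69 × 56.0/(51.0 + 56.0) = 4.02 V.
With the load, R_B becomes R_B‖R_L = 46.99 kΩ, so V = 7.69 × 46.99/97.99 = 3.69 V.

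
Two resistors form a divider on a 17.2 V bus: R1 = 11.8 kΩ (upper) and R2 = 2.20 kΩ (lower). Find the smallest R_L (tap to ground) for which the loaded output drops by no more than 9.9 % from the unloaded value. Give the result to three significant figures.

Output resistance R_th = R1‖R2 = (11.8 × 2.20)/14.00 = 1.854 kΩ.
The fractional drop is R_th/(R_th + R_L); requiring this ≤ 0.0990 gives R_L ≥ R_th(1/0.0990 − 1) = 1.854 × 9.101 = 16.9 kΩ.

R_L(min) ≈ 16.9 kΩ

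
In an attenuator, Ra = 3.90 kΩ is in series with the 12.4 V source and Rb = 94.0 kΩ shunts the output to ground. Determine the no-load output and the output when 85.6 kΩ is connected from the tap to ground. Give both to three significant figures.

Open-circuit: V = 12.4 × 94.0/(3.90 + 94.0) = 11.9 V.
With the load, Rb becomes Rb‖R_L = 44.80 kΩ, so V = 12.4 × 44.80/48.70 = 11.4 V.

Unloaded: 11.9 V; loaded: 11.4 V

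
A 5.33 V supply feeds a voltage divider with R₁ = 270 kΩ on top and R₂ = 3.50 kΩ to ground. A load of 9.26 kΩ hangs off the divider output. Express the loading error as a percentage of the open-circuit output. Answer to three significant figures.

Unloaded V = 5.33 × 3.50/273.5 = 0.06821 V.
Loaded: R₂‖R_L = 2.540 kΩ, giving V = 5.33 × 2.540/272.5 = 0.04967 V.
Drop = (0.06821 − 0.04967) / 0.06821 = 27.2 %.

27.2 %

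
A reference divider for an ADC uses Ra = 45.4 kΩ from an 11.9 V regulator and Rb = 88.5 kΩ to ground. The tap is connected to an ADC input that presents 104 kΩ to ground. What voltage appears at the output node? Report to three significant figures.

The load sits in parallel with Rb: Rb‖R_L = (88.5 × 104) / (88.5 + 104) = 47.81 kΩ.
V_out = 11.9 × 47.81 / (45.4 + 47.81) = 11.9 × 47.81/93.21 = 6.10 V.
(Unloaded it would have been 7.87 V.)

V_out ≈ 6.10 V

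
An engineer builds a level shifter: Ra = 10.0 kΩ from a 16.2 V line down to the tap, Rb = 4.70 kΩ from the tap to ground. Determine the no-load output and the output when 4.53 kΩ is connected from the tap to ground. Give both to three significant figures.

Open-circuit: V = 16.2 × 4.70/(10.0 + 4.70) = 5.18 V.
With the load, Rb becomes Rb‖R_L = 2.307 kΩ, so V = 16.2 × 2.307/12.31 = 3.04 V.

Unloaded: 5.18 V; loaded: 3.04 V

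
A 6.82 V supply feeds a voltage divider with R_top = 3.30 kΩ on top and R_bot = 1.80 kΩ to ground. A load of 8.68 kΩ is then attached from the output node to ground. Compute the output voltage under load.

V_out ≈ 2.12 V

The load sits in parallel with R_bot: R_bot‖R_L = (1.80 × 8.68) / (1.80 + 8.68) = 1.491 kΩ.
V_out = 6.82 × 1.491 / (3.30 + 1.491) = 6.82 × 1.491/4.791 = 2.12 V.
(Unloaded it would have been 2.41 V.)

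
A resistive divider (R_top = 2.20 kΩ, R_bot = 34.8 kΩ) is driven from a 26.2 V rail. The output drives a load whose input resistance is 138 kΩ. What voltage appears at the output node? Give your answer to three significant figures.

The load sits in parallel with R_bot: R_bot‖R_L = (34.8 × 138) / (34.8 + 138) = 27.79 kΩ.
V_out = 26.2 × 27.79 / (2.20 + 27.79) = 26.2 × 27.79/29.99 = 24.3 V.

V_out ≈ 24.3 V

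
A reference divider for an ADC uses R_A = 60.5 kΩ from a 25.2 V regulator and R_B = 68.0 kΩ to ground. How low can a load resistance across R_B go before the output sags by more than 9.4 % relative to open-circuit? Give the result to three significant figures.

R_L(min) ≈ 309 kΩ

Output resistance R_th = R_A‖R_B = (60.5 × 68.0)/128.5 = 32.02 kΩ.
The fractional drop is R_th/(R_th + R_L); requiring this ≤ 0.0940 gives R_L ≥ R_th(1/0.0940 − 1) = 32.02 × 9.638 = 309 kΩ.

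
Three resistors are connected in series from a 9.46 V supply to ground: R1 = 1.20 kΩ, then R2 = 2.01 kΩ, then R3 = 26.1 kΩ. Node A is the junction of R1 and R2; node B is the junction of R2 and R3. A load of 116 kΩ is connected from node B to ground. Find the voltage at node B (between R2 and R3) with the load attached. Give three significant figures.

At node B, R3 is in parallel with the load: R3‖R_L = 21.31 kΩ.
Below node A the resistance is R2 + (R3‖R_L) = 23.32 kΩ, so V_A = 9.46 × 23.32/24.52 = 8.997 V.
Then V_B = V_A × (R3‖R_L)/(R2 + R3‖R_L) = 8.997 × 21.31/23.32 = 8.22 V.

V ≈ 8.22 V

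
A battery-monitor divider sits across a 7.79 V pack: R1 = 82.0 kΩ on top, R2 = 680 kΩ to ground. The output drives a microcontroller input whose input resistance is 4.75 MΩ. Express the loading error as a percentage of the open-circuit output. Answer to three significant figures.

1.52 %

The divider's output (Thévenin) resistance is R1‖R2 = 73.18 kΩ.
Fractional drop under load = R_th/(R_th + R_L) = 73.18 / (73.18 + 4750) = 0.01517.
So the output falls by 1.52 %.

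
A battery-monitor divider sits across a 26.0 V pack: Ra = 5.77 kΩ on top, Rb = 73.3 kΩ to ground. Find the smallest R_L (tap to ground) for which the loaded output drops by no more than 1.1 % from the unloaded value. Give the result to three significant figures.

Output resistance R_th = Ra‖Rb = (5.77 × 73.3)/79.07 = 5.349 kΩ.
The fractional drop is R_th/(R_th + R_L); requiring this ≤ 0.0110 gives R_L ≥ R_th(1/0.0110 − 1) = 5.349 × 89.91 = 481 kΩ.

R_L(min) ≈ 481 kΩ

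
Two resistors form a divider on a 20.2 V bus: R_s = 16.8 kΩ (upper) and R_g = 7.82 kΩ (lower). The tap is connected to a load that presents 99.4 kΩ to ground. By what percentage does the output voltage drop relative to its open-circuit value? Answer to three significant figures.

5.09 %

The divider's output (Thévenin) resistance is R_s‖R_g = 5.336 kΩ.
Fractional drop under load = R_th/(R_th + R_L) = 5.336 / (5.336 + 99.4) = 0.05095.
So the output falls by 5.09 %.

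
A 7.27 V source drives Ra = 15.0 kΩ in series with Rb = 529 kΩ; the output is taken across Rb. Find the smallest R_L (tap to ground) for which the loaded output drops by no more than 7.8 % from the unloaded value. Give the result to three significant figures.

Output resistance R_th = Ra‖Rb = (15.0 × 529)/544.0 = 14.59 kΩ.
The fractional drop is R_th/(R_th + R_L); requiring this ≤ 0.0780 gives R_L ≥ R_th(1/0.0780 − 1) = 14.59 × 11.82 = 172 kΩ.

R_L(min) ≈ 172 kΩ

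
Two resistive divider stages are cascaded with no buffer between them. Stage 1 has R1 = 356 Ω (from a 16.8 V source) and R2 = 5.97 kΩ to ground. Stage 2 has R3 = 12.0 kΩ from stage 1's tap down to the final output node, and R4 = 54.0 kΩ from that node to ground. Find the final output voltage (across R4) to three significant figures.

Stage 2 presents R3+R4 = 66000 Ω as a load on stage 1's tap.
Stage 1's lower leg becomes R2‖(R3+R4) = 5475 Ω, so V_mid = 16.8 × 5475/5831 = 15.77 V.
Stage 2 is itself unloaded: V_out = V_mid × R4/(R3+R4) = 15.77 × 54000/66000 = 12.9 V.

V_out ≈ 12.9 V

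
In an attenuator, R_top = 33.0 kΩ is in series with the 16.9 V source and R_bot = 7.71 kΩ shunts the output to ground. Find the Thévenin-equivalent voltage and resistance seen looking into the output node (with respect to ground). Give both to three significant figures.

V_th = 3.20 V, R_th = 6.25 kΩ

V_th is the open-circuit tap voltage: 16.9 × 7.71/(33.0 + 7.71) = 3.20 V.
With the supply zeroed, R_top and R_bot appear in parallel from the tap: R_th = R_top‖R_bot = (33.0 × 7.71)/40.71 = 6.25 kΩ.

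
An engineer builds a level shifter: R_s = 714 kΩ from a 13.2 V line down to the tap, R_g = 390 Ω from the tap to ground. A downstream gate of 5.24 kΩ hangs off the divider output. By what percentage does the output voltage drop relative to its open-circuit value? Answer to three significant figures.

6.92 %

The divider's output (Thévenin) resistance is R_s‖R_g = 389.8 Ω.
Fractional drop under load = R_th/(R_th + R_L) = 389.8 / (389.8 + 5240) = 0.06924.
So the output falls by 6.92 %.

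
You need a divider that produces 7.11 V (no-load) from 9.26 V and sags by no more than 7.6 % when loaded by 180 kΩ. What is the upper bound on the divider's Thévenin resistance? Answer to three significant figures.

Loading drop = R_th/(R_th + R_L) ≤ 0.0760, so R_th ≤ R_L · ε/(1−ε) = 180 kΩ × 0.0760/0.9240 = 14.8 kΩ.
(Any R1, R2 with R2/(R1+R2) = 0.768 and R1‖R2 ≤ 14.8 kΩ will meet the spec.)

R_th ≤ 14.8 kΩ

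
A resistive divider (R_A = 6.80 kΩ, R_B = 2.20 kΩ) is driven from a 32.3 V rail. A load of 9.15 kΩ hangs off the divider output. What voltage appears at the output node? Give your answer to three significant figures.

V_out ≈ 6.68 V

The load sits in parallel with R_B: R_B‖R_L = (2.20 × 9.15) / (2.20 + 9.15) = 1.774 kΩ.
V_out = 32.3 × 1.774 / (6.80 + 1.774) = 32.3 × 1.774/8.574 = 6.68 V.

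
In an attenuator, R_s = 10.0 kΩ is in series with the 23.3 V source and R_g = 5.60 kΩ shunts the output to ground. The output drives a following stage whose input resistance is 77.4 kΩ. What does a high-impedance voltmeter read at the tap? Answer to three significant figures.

V_out ≈ 7.99 V

The load sits in parallel with R_g: R_g‖R_L = (5.60 × 77.4) / (5.60 + 77.4) = 5.222 kΩ.
V_out = 23.3 × 5.222 / (10.0 + 5.222) = 23.3 × 5.222/15.22 = 7.99 V.
(Unloaded it would have been 8.36 V.)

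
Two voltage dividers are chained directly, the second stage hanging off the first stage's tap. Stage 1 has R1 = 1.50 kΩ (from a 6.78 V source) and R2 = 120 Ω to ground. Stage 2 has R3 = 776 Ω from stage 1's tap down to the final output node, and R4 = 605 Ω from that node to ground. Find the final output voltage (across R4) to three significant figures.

V_out ≈ 0.204 V

Stage 2 presents R3+R4 = 1381 Ω as a load on stage 1's tap.
Stage 1's lower leg becomes R2‖(R3+R4) = 110.4 Ω, so V_mid = 6.78 × 110.4/1610 = 0.4648 V.
Stage 2 is itself unloaded: V_out = V_mid × R4/(R3+R4) = 0.4648 × 605/1381 = 0.204 V.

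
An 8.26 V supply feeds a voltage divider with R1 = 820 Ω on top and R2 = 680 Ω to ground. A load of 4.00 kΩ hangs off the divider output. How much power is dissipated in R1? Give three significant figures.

Total resistance from the source is R1 + (R2‖R_L) = 1401 Ω, so I = 8.26/1401 Ω = 5.895 mA.
P = I²·R1 = (5.895 mA)² × 820 Ω = 28.5 mW.

P ≈ 28.5 mW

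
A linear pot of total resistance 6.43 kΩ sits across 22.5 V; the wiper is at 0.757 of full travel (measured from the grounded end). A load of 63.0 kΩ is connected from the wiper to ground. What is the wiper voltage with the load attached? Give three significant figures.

V ≈ 16.7 V

The wiper splits the pot into (1−α)R = 1.562 kΩ above and αR = 4.868 kΩ below.
Lower section ‖ load = 4.518 kΩ.
V_wiper = 22.5 × 4.518/(1.562 + 4.518) = 16.7 V.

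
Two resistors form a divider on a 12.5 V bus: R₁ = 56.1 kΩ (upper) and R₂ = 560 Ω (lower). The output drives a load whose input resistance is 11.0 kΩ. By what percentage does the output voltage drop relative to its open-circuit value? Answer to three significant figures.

The divider's output (Thévenin) resistance is R₁‖R₂ = 554.5 Ω.
Fractional drop under load = R_th/(R_th + R_L) = 554.5 / (554.5 + 11000) = 0.04799.
So the output falls by 4.80 %.

4.80 %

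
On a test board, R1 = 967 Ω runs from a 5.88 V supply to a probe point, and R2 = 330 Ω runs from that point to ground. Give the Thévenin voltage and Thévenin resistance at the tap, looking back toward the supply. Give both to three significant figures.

V_th = 1.50 V, R_th = 246 Ω

V_th is the open-circuit tap voltage: 5.88 × 330/(967 + 330) = 1.50 V.
With the supply zeroed, R1 and R2 appear in parallel from the tap: R_th = R1‖R2 = (967 × 330)/1297 = 246 Ω.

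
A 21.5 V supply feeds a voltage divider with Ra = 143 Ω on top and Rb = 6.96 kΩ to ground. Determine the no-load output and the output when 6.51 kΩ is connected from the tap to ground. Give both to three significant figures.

Open-circuit: V = 21.5 × 6960/(143 + 6960) = 21.1 V.
With the load, Rb becomes Rb‖R_L = 3364 Ω, so V = 21.5 × 3364/3507 = 20.6 V.

Unloaded: 21.1 V; loaded: 20.6 V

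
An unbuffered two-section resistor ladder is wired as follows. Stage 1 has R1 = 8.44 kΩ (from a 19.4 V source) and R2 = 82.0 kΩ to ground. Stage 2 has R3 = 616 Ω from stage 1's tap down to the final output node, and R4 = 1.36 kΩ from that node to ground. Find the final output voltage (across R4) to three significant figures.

Stage 2 presents R3+R4 = 1976 Ω as a load on stage 1's tap.
Stage 1's lower leg becomes R2‖(R3+R4) = 1930 Ω, so V_mid = 19.4 × 1930/10370 = 3.610 V.
Stage 2 is itself unloaded: V_out = V_mid × R4/(R3+R4) = 3.610 × 1360/1976 = 2.48 V.

V_out ≈ 2.48 V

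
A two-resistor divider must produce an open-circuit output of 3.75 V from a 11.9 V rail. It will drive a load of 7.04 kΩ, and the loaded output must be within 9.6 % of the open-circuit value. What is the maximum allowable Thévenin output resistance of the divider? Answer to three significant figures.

R_th ≤ 748 Ω

Loading drop = R_th/(R_th + R_L) ≤ 0.0960, so R_th ≤ R_L · ε/(1−ε) = 7.04 kΩ × 0.0960/0.9040 = 748 Ω.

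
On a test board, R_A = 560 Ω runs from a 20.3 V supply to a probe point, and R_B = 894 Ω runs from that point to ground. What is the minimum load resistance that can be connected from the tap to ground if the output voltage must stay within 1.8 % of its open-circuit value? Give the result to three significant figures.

R_L(min) ≈ 18.8 kΩ

Output resistance R_th = R_A‖R_B = (560 × 894)/1454 = 344.3 Ω.
The fractional drop is R_th/(R_th + R_L); requiring this ≤ 0.0180 gives R_L ≥ R_th(1/0.0180 − 1) = 344.3 × 54.56 = 18.8 kΩ.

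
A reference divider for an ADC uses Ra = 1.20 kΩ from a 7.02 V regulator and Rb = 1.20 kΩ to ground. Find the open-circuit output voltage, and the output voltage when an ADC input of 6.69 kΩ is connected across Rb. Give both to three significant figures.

Unloaded: 3.51 V; loaded: 3.22 V

Open-circuit: V = 7.02 × 1.20/(1.20 + 1.20) = 3.51 V.
With the load, Rb becomes Rb‖R_L = 1.017 kΩ, so V = 7.02 × 1.017/2.217 = 3.22 V.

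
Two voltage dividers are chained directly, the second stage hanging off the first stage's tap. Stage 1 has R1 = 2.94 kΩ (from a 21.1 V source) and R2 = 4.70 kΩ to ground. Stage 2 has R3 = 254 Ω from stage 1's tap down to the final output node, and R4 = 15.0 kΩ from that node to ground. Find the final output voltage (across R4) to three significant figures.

Stage 2 presents R3+R4 = 15250 Ω as a load on stage 1's tap.
Stage 1's lower leg becomes R2‖(R3+R4) = 3593 Ω, so V_mid = 21.1 × 3593/6533 = 11.60 V.
Stage 2 is itself unloaded: V_out = V_mid × R4/(R3+R4) = 11.60 × 15000/15250 = 11.4 V.

V_out ≈ 11.4 V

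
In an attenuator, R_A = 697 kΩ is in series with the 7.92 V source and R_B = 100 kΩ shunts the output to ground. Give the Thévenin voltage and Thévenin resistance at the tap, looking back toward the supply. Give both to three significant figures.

V_th = 0.994 V, R_th = 87.5 kΩ

V_th is the open-circuit tap voltage: 7.92 × 100/(697 + 100) = 0.994 V.
With the supply zeroed, R_A and R_B appear in parallel from the tap: R_th = R_A‖R_B = (697 × 100)/797.0 = 87.5 kΩ.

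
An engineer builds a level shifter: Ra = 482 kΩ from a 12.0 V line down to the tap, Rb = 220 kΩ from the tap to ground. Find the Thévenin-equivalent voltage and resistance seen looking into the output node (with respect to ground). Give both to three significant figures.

V_th is the open-circuit tap voltage: 12.0 × 220/(482 + 220) = 3.76 V.
With the supply zeroed, Ra and Rb appear in parallel from the tap: R_th = Ra‖Rb = (482 × 220)/702.0 = 151 kΩ.

V_th = 3.76 V, R_th = 151 kΩ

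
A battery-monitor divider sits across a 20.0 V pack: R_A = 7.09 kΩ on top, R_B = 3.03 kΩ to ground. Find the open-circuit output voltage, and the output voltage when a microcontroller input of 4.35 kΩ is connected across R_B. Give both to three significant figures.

Unloaded: 5.99 V; loaded: 4.02 V

Open-circuit: V = 20.0 × 3.03/(7.09 + 3.03) = 5.99 V.
With the load, R_B becomes R_B‖R_L = 1.786 kΩ, so V = 20.0 × 1.786/8.876 = 4.02 V.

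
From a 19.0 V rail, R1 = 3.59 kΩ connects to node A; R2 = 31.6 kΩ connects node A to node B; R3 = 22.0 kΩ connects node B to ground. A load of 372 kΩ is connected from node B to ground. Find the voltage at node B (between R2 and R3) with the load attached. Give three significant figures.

V ≈ 7.05 V

At node B, R3 is in parallel with the load: R3‖R_L = 20.77 kΩ.
Below node A the resistance is R2 + (R3‖R_L) = 52.37 kΩ, so V_A = 19.0 × 52.37/55.96 = 17.78 V.
Then V_B = V_A × (R3‖R_L)/(R2 + R3‖R_L) = 17.78 × 20.77/52.37 = 7.05 V.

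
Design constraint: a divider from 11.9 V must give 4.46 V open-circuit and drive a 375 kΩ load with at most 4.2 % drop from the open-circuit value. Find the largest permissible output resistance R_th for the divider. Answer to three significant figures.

R_th ≤ 16.4 kΩ

Loading drop = R_th/(R_th + R_L) ≤ 0.0420, so R_th ≤ R_L · ε/(1−ε) = 375 kΩ × 0.0420/0.9580 = 16.4 kΩ.
(Any R1, R2 with R2/(R1+R2) = 0.375 and R1‖R2 ≤ 16.4 kΩ will meet the spec.)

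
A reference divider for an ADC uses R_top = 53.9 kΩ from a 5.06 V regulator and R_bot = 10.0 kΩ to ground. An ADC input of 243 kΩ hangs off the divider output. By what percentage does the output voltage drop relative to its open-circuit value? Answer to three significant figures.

The divider's output (Thévenin) resistance is R_top‖R_bot = 8.435 kΩ.
Fractional drop under load = R_th/(R_th + R_L) = 8.435 / (8.435 + 243) = 0.03355.
So the output falls by 3.35 %.

3.35 %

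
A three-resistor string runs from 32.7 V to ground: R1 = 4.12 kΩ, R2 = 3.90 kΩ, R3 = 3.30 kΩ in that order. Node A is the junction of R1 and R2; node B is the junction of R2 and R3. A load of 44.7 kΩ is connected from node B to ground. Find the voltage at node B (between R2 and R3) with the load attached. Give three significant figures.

V ≈ 9.06 V

At node B, R3 is in parallel with the load: R3‖R_L = 3.073 kΩ.
Below node A the resistance is R2 + (R3‖R_L) = 6.973 kΩ, so V_A = 32.7 × 6.973/11.09 = 20.56 V.
Then V_B = V_A × (R3‖R_L)/(R2 + R3‖R_L) = 20.56 × 3.073/6.973 = 9.06 V.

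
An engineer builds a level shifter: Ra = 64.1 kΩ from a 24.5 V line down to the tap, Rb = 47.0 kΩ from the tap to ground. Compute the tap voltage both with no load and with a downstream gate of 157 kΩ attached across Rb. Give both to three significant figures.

Unloaded: 10.4 V; loaded: 8.84 V

Open-circuit: V = 24.5 × 47.0/(64.1 + 47.0) = 10.4 V.
With the load, Rb becomes Rb‖R_L = 36.17 kΩ, so V = 24.5 × 36.17/100.3 = 8.84 V.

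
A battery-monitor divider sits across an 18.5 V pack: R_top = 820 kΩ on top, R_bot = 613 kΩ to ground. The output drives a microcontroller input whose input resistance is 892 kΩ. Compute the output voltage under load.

The load sits in parallel with R_bot: R_bot‖R_L = (613 × 892) / (613 + 892) = 363.3 kΩ.
V_out = 18.5 × 363.3 / (820 + 363.3) = 18.5 × 363.3/1183 = 5.68 V.

V_out ≈ 5.68 V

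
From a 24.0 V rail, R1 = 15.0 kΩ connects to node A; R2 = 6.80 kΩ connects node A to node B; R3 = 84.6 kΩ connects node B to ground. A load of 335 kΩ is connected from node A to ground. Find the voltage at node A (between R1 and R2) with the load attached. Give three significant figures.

Below node A the series string R2+R3 = 91.40 kΩ sits in parallel with the 335 kΩ load: 71.81 kΩ.
V_A = 24.0 × 71.81/(15.0 + 71.81) = 19.9 V.

V ≈ 19.9 V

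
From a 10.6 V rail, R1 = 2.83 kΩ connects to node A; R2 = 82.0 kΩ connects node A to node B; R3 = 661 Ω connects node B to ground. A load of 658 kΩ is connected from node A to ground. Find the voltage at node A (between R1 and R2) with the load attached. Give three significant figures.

Below node A the series string R2+R3 = 82660 Ω sits in parallel with the 658000 Ω load: 73440 Ω.
V_A = 10.6 × 73440/(2830 + 73440) = 10.2 V.

V ≈ 10.2 V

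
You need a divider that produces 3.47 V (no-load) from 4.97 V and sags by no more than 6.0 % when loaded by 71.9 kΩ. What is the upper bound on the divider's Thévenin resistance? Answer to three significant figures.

R_th ≤ 4.59 kΩ

Loading drop = R_th/(R_th + R_L) ≤ 0.0600, so R_th ≤ R_L · ε/(1−ε) = 71.9 kΩ × 0.0600/0.9400 = 4.59 kΩ.
(Any R1, R2 with R2/(R1+R2) = 0.698 and R1‖R2 ≤ 4.59 kΩ will meet the spec.)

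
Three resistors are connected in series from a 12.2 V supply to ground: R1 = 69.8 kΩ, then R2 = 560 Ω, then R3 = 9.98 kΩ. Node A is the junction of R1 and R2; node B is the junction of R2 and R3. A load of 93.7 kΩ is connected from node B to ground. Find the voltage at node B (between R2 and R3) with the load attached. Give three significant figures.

V ≈ 1.39 V

At node B, R3 is in parallel with the load: R3‖R_L = 9019 Ω.
Below node A the resistance is R2 + (R3‖R_L) = 9579 Ω, so V_A = 12.2 × 9579/79380 = 1.472 V.
Then V_B = V_A × (R3‖R_L)/(R2 + R3‖R_L) = 1.472 × 9019/9579 = 1.39 V.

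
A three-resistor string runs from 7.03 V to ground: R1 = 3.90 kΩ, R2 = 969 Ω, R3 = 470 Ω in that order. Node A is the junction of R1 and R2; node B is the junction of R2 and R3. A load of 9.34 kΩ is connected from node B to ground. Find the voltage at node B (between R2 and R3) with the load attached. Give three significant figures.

V ≈ 0.592 V

At node B, R3 is in parallel with the load: R3‖R_L = 447.5 Ω.
Below node A the resistance is R2 + (R3‖R_L) = 1416 Ω, so V_A = 7.03 × 1416/5316 = 1.873 V.
Then V_B = V_A × (R3‖R_L)/(R2 + R3‖R_L) = 1.873 × 447.5/1416 = 0.592 V.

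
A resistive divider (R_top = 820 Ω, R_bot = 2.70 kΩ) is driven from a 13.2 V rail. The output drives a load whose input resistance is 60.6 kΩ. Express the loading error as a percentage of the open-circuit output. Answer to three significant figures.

1.03 %

The divider's output (Thévenin) resistance is R_top‖R_bot = 629.0 Ω.
Fractional drop under load = R_th/(R_th + R_L) = 629.0 / (629.0 + 60600) = 0.01027.
So the output falls by 1.03 %.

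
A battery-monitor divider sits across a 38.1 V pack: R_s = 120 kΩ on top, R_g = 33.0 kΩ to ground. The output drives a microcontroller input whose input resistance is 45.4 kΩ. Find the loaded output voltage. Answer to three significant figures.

V_out ≈ 5.23 V

The load sits in parallel with R_g: R_g‖R_L = (33.0 × 45.4) / (33.0 + 45.4) = 19.11 kΩ.
V_out = 38.1 × 19.11 / (120 + 19.11) = 38.1 × 19.11/139.1 = 5.23 V.
(Unloaded it would have been 8.22 V.)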